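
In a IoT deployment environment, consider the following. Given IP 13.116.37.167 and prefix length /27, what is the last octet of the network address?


Given: IP = 13.116.37.167, prefix = /27
Subnet mask = 255.255.255.224
Last octet of IP: 167
Last octet of mask: 224
Network last octet = 167 AND 224 = 160

160


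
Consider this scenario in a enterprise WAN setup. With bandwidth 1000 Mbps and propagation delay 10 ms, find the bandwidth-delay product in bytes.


Given: bandwidth = 1000 Mbps, delay = 10 ms
BDP in bits = 1000 * 10^6 * 10 / 1000
BDP in bits = 10000000
BDP in bytes = 10000000 / 8 = 1250000

1250000


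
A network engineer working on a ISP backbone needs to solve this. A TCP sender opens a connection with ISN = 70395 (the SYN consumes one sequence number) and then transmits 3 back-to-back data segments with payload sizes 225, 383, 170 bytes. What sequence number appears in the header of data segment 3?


The SYN occupies sequence number ISN = 70395, so the first data byte is ISN + 1 = 70396.
SEQ of data segment i = (ISN + 1) + sum of payload sizes of segments 1..i-1.
Segment 1: SEQ = 70396, payload = 225 bytes
Segment 2: SEQ = 70621, payload = 383 bytes
Segment 3: SEQ = 71004, payload = 170 bytes
SEQ of segment 3 = 70396 + 225 + 383 = 71004

71004


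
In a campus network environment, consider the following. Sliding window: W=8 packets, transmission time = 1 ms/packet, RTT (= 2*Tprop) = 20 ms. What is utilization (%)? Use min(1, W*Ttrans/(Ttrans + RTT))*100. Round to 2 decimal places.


Given: W = 8, Ttrans = 1 ms, RTT = 20 ms (= 2 * Tprop, Tprop = 10 ms)
Cycle time = Ttrans + RTT = 1 + 20 = 21 ms (first packet sent until its ACK returns)
W * Ttrans = 8 * 1 = 8 ms of sending per cycle
W * Ttrans / (Ttrans + RTT) = 8 / 21 = 0.380952
U = min(1, 0.380952) = 0.380952
U% = 38.10%

38.10


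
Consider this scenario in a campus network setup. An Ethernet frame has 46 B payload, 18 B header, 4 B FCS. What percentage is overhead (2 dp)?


Given: payload = 46 B, header = 18 B, trailer = 4 B
Overhead bytes = header + trailer = 18 + 4 = 22
Total frame = payload + overhead = 46 + 22 = 68
Overhead % = 22 / 68 * 100 = 32.3529% -> 32.35% (2 dp)

32.35


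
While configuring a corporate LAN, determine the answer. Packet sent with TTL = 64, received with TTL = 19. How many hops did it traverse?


Given: initial TTL = 64, received TTL = 19
Hops = initial TTL - received TTL
Hops = 64 - 19 = 45

45


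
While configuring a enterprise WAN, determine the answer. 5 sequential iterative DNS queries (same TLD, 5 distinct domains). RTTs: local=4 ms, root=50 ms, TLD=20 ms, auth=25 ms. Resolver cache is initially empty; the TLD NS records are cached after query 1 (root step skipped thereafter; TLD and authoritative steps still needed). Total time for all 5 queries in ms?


Lookup 1 (cold cache): local + root + TLD + auth = 4 + 50 + 20 + 25 = 99 ms
Lookups 2..5 (TLD NS cached -> skip root; new domain -> still ask TLD and auth): local + TLD + auth = 4 + 20 + 25 = 49 ms each
Remaining 4 lookups: 4 * 49 = 196 ms
Total = 99 + 196 = 295 ms

295


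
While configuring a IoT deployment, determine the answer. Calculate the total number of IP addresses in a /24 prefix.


Given: CIDR prefix /24
Host bits = 32 - 24 = 8
Total addresses = 2^8 = 256

256


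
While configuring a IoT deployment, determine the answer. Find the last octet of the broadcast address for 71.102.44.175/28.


Given: IP = 71.102.44.175, prefix = /28
Host bits = 32 - 28 = 4
Network last octet = 175 AND mask = 160
Host part size = 2^4 - 1 = 15
Broadcast last octet = 160 OR 15 = 175

175


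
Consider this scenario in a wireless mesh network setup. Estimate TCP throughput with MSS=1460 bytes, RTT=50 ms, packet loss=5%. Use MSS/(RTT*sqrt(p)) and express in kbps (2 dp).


Given: MSS = 1460 bytes, RTT = 50 ms, loss = 5%
RTT in seconds = 50 / 1000 = 0.05
Loss rate = 5% = 0.05
sqrt(loss) = sqrt(0.05) = 0.223606797750
Throughput (bytes/s) = 1460 / (0.05 * 0.223606797750) = 130586.3699
Throughput (kbps) = 130586.3699 * 8 / 1000 = 1044.690959 -> 1044.69 kbps (2 dp)

1044.69


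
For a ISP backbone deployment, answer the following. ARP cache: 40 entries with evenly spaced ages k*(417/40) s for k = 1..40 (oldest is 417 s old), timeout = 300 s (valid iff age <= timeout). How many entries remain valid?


Ages are k * 417/40 s for k = 1..40 (spacing = 10.4250 s).
Entry k is valid iff k * 417/40 <= 300 iff k <= 40 * 300 / 417 = 28.7770
n_valid = floor(28.7770) = 28
(n_stale = 40 - 28 = 12)

28


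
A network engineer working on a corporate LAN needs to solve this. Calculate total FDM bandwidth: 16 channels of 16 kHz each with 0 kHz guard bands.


Given: 16 channels, 16 kHz each, guard = 0 kHz
Channel bandwidth = 16 * 16 = 256 kHz
Guard bands = 15 gaps * 0 kHz = 0 kHz
Total = 256 + 0 = 256 kHz

256


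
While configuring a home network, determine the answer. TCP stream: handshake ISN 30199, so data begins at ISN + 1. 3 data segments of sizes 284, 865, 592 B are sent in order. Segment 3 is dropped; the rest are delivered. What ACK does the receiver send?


SYN uses sequence number 30199; first data byte = ISN + 1 = 30200.
Segment 1: SEQ = 30200, len = 284 B, covers [30200, 30483]
Segment 2: SEQ = 30484, len = 865 B, covers [30484, 31348]
Segment 3: SEQ = 31349, len = 592 B, covers [31349, 31940] [LOST]
In-order data received: bytes [30200, 31348] (segments 1..2).
Segment 3 missing -> gap begins at byte 31349.
Cumulative ACK = next expected in-order byte = 30200 + 284 + 865 = 31349

31349


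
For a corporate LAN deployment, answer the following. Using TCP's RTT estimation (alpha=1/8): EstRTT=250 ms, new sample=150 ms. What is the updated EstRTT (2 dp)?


Given: EstRTT = 250 ms, SampleRTT = 150 ms, alpha = 1/8
New EstRTT = (1 - alpha) * EstRTT + alpha * SampleRTT
(7/8) * 250 = 218.75
(1/8) * 150 = 18.75
New EstRTT = 218.75 + 18.75 = 237.5 ms -> 237.50 ms (2 dp)

237.50


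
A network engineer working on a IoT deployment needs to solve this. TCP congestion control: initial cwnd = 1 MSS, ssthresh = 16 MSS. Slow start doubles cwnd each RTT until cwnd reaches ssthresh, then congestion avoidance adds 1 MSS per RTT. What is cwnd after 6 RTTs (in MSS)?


RTT 0: cwnd = 1 MSS (initial)
RTT 1: cwnd = 2 MSS (slow start, doubled)
RTT 2: cwnd = 4 MSS (slow start, doubled)
RTT 3: cwnd = 8 MSS (slow start, doubled)
RTT 4: cwnd = 16 MSS (slow start, doubled)
RTT 5: cwnd = 17 MSS (congestion avoidance, +1)
RTT 6: cwnd = 18 MSS (congestion avoidance, +1)

18


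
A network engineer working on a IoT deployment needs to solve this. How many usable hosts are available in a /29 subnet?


Given: subnet mask /29
Host bits = 32 - 29 = 3
Total addresses = 2^3 = 8
Usable hosts = 8 - 2 (network + broadcast) = 6

6


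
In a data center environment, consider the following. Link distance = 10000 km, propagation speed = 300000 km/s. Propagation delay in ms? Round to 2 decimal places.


Given: distance = 10000 km, speed = 300000 km/s
Delay = distance / speed = 10000 / 300000 seconds
Delay in ms = 10000 * 1000 / 300000
Delay = 33.3333 ms
Rounded to 2 dp = 33.33 ms

33.33


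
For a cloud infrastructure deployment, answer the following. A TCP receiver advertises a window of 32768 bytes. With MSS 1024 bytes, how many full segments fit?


Given: RWND = 32768 bytes, MSS = 1024 bytes
Full segments = floor(RWND / MSS)
Full segments = floor(32768 / 1024)
Full segments = floor(32.0) = 32

32


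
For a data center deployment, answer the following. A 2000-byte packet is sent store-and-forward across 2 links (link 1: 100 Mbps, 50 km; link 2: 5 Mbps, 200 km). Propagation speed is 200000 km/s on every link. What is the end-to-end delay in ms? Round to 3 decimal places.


Packet = 2000 bytes = 16000 bits. Store-and-forward: sum (t_trans + t_prop) per link.
Link 1: t_trans = 16000/(100*10^6) s = 0.1600 ms; t_prop = 50/200000 s = 0.2500 ms; subtotal = 0.4100 ms
Link 2: t_trans = 16000/(5*10^6) s = 3.2000 ms; t_prop = 200/200000 s = 1.0000 ms; subtotal = 4.2000 ms
End-to-end = 0.4100 + 4.2000 = 4.6100 ms -> 4.610 ms (3 dp)

4.610


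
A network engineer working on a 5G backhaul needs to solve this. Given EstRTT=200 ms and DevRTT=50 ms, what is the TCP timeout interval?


Given: EstRTT = 200 ms, DevRTT = 50 ms
Timeout = EstRTT + 4 * DevRTT
4 * DevRTT = 4 * 50 = 200
Timeout = 200 + 200 = 400 ms

400


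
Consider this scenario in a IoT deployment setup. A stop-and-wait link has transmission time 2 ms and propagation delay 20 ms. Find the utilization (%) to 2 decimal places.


Given: Ttrans = 2 ms, Tprop = 20 ms
RTT = 2 * Tprop = 2 * 20 = 40 ms
U = Ttrans / (Ttrans + RTT)
U = 2 / (2 + 40)
U = 2 / 42 = 0.047619
U% = 4.76%

4.76


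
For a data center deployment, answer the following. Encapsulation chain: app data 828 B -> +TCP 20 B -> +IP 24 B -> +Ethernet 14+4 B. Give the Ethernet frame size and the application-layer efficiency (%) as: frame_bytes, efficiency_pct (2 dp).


TCP segment = 828 + 20 = 848 B
IP packet = 848 + 24 = 872 B
Ethernet frame = 872 + 14 + 4 = 890 B
Efficiency = app / frame = 828 / 890 = 0.930337 = 93.0337% -> 93.03% (2 dp)

890, 93.03


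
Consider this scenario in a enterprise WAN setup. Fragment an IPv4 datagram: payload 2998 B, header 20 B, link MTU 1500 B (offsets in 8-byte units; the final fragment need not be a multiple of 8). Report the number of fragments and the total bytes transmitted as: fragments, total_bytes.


Max data per non-final fragment = floor((MTU - header)/8)*8 = floor((1500 - 20)/8)*8 = floor(1480/8)*8 = 1480 B
Final fragment needs no 8-byte alignment: it can carry up to MTU - header = 1480 B
Non-final fragments needed = ceil((payload - 1480) / 1480) = ceil(1518/1480) = ceil(1.0257) = 2
Number of fragments = 2 + 1 = 3
Fragment sizes (data): 2 * 1480 B + 38 B (last, 38 <= 1480 OK)
Total bytes sent = payload + n_frags * header = 2998 + 3*20 = 2998 + 60 = 3058 B

3, 3058


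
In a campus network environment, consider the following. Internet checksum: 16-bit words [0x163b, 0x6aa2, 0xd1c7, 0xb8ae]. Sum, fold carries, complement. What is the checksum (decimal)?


Given words: [0x163b, 0x6aa2, 0xd1c7, 0xb8ae]
Step 1: Sum all words
Raw sum = 5691 + 27298 + 53703 + 47278 = 133970
Step 2: Fold carry: (2898 + 2) = 2900
One's complement = ~2900 & 0xFFFF = 62635

62635


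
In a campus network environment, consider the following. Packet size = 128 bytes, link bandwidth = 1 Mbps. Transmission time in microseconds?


Given: packet = 128 bytes, bandwidth = 1 Mbps
Packet in bits = 128 * 8 = 1024 bits
Bandwidth = 1 * 10^6 = 1000000 bps
Time = 1024 / 1000000 seconds
Time in us = 1024 * 10^6 / 1000000 = 1024

1024


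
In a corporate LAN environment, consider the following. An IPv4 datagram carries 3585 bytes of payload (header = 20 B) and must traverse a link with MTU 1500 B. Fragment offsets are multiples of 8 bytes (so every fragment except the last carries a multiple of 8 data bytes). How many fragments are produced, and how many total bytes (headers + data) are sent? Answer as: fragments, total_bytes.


Max data per non-final fragment = floor((MTU - header)/8)*8 = floor((1500 - 20)/8)*8 = floor(1480/8)*8 = 1480 B
Final fragment needs no 8-byte alignment: it can carry up to MTU - header = 1480 B
Non-final fragments needed = ceil((payload - 1480) / 1480) = ceil(2105/1480) = ceil(1.4223) = 2
Number of fragments = 2 + 1 = 3
Fragment sizes (data): 2 * 1480 B + 625 B (last, 625 <= 1480 OK)
Total bytes sent = payload + n_frags * header = 3585 + 3*20 = 3585 + 60 = 3645 B

3, 3645


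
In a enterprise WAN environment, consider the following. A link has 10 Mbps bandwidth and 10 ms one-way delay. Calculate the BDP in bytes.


Given: bandwidth = 10 Mbps, delay = 10 ms
BDP in bits = 10 * 10^6 * 10 / 1000
BDP in bits = 100000
BDP in bytes = 100000 / 8 = 12500

12500


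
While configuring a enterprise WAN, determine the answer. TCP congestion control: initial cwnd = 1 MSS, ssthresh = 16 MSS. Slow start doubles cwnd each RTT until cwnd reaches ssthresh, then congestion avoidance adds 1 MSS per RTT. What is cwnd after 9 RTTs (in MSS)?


RTT 0: cwnd = 1 MSS (initial)
RTT 1: cwnd = 2 MSS (slow start, doubled)
RTT 2: cwnd = 4 MSS (slow start, doubled)
RTT 3: cwnd = 8 MSS (slow start, doubled)
RTT 4: cwnd = 16 MSS (slow start, doubled)
RTT 5: cwnd = 17 MSS (congestion avoidance, +1)
RTT 6: cwnd = 18 MSS (congestion avoidance, +1)
RTT 7: cwnd = 19 MSS (congestion avoidance, +1)
RTT 8: cwnd = 20 MSS (congestion avoidance, +1)
RTT 9: cwnd = 21 MSS (congestion avoidance, +1)

21


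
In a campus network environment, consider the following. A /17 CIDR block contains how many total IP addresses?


Given: CIDR prefix /17
Host bits = 32 - 17 = 15
Total addresses = 2^15 = 32768

32768


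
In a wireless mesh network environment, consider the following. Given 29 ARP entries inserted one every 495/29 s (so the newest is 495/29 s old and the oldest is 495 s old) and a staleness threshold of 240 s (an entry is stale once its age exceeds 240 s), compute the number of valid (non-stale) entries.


Ages are k * 495/29 s for k = 1..29 (spacing = 17.0690 s).
Entry k is valid iff k * 495/29 <= 240 iff k <= 29 * 240 / 495 = 14.0606
n_valid = floor(14.0606) = 14
(n_stale = 29 - 14 = 15)

14


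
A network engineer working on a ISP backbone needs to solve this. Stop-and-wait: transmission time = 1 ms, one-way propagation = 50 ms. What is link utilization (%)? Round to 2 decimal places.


Given: Ttrans = 1 ms, Tprop = 50 ms
RTT = 2 * Tprop = 2 * 50 = 100 ms
U = Ttrans / (Ttrans + RTT)
U = 1 / (1 + 100)
U = 1 / 101 = 0.009901
U% = 0.99%

0.99


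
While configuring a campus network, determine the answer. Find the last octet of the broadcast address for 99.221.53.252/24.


Given: IP = 99.221.53.252, prefix = /24
Host bits = 32 - 24 = 8
Network last octet = 252 AND mask = 0
Host part size = 2^8 - 1 = 255
Broadcast last octet = 0 OR 255 = 255

255


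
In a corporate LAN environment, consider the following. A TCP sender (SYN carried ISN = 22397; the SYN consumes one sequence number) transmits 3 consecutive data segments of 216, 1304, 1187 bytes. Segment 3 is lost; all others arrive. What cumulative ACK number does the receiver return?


SYN uses sequence number 22397; first data byte = ISN + 1 = 22398.
Segment 1: SEQ = 22398, len = 216 B, covers [22398, 22613]
Segment 2: SEQ = 22614, len = 1304 B, covers [22614, 23917]
Segment 3: SEQ = 23918, len = 1187 B, covers [23918, 25104] [LOST]
In-order data received: bytes [22398, 23917] (segments 1..2).
Segment 3 missing -> gap begins at byte 23918.
Cumulative ACK = next expected in-order byte = 22398 + 216 + 1304 = 23918

23918


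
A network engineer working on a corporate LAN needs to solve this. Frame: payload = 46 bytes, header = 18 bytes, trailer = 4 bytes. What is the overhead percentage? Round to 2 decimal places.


Given: payload = 46 B, header = 18 B, trailer = 4 B
Overhead bytes = header + trailer = 18 + 4 = 22
Total frame = payload + overhead = 46 + 22 = 68
Overhead % = 22 / 68 * 100 = 32.3529% -> 32.35% (2 dp)

32.35


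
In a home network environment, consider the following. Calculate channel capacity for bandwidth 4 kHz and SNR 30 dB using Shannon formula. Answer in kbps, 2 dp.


Given: B = 4 kHz, SNR = 30 dB
SNR linear = 10^(30/10) = 1000
1 + SNR = 1001
log2(1001) = 9.9672262588
C = 4 * 1000 * 9.9672262588 = 39868.9050 bps
C = 39.868905 kbps -> 39.87 kbps (2 dp)

39.87


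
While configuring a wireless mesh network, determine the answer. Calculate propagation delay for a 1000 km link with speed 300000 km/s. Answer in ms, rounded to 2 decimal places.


Given: distance = 1000 km, speed = 300000 km/s
Delay = distance / speed = 1000 / 300000 seconds
Delay in ms = 1000 * 1000 / 300000
Delay = 3.3333 ms
Rounded to 2 dp = 3.33 ms

3.33


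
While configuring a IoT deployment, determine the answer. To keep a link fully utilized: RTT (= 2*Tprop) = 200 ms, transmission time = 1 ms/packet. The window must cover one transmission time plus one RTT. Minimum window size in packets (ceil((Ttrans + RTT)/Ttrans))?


Given: Ttrans = 1 ms, RTT = 200 ms (= 2 * Tprop, Tprop = 100 ms)
Time until first ACK returns = Ttrans + RTT = 1 + 200 = 201 ms
Need W * Ttrans >= Ttrans + RTT  ->  W >= (Ttrans + RTT) / Ttrans
(Ttrans + RTT) / Ttrans = 201 / 1 = 201
W_min = ceil(201) = 201

201


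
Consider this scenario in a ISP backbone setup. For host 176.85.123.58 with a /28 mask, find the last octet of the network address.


Given: IP = 176.85.123.58, prefix = /28
Subnet mask = 255.255.255.240
Last octet of IP: 58
Last octet of mask: 240
Network last octet = 58 AND 240 = 48

48


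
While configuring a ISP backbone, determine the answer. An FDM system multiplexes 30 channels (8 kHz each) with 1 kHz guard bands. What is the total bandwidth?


Given: 30 channels, 8 kHz each, guard = 1 kHz
Channel bandwidth = 30 * 8 = 240 kHz
Guard bands = 29 gaps * 1 kHz = 29 kHz
Total = 240 + 29 = 269 kHz

269


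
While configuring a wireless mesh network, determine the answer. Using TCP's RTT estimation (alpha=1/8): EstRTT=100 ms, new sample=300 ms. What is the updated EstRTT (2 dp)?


Given: EstRTT = 100 ms, SampleRTT = 300 ms, alpha = 1/8
New EstRTT = (1 - alpha) * EstRTT + alpha * SampleRTT
(7/8) * 100 = 87.5
(1/8) * 300 = 37.5
New EstRTT = 87.5 + 37.5 = 125 ms -> 125.00 ms (2 dp)

125.00


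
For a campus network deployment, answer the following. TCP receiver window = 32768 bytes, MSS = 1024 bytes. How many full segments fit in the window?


Given: RWND = 32768 bytes, MSS = 1024 bytes
Full segments = floor(RWND / MSS)
Full segments = floor(32768 / 1024)
Full segments = floor(32.0) = 32

32


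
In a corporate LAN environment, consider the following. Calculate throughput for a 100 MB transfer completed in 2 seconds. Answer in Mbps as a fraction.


Given: file = 100 MB, time = 2 s
File in Mb = 100 * 8 = 800 Mb
Throughput = 800 / 2 Mbps
Throughput = 400 Mbps

400


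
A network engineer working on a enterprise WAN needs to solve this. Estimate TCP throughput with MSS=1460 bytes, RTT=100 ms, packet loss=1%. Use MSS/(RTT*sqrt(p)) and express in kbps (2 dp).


Given: MSS = 1460 bytes, RTT = 100 ms, loss = 1%
RTT in seconds = 100 / 1000 = 0.1
Loss rate = 1% = 0.01
sqrt(loss) = sqrt(0.01) = 0.1
Throughput (bytes/s) = 1460 / (0.1 * 0.1) = 146000.0000
Throughput (kbps) = 146000.0000 * 8 / 1000 = 1168.000000 -> 1168.00 kbps (2 dp)

1168.00


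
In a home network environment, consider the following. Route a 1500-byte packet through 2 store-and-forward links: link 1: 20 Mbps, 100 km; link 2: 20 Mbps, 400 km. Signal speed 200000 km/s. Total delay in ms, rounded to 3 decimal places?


Packet = 1500 bytes = 12000 bits. Store-and-forward: sum (t_trans + t_prop) per link.
Link 1: t_trans = 12000/(20*10^6) s = 0.6000 ms; t_prop = 100/200000 s = 0.5000 ms; subtotal = 1.1000 ms
Link 2: t_trans = 12000/(20*10^6) s = 0.6000 ms; t_prop = 400/200000 s = 2.0000 ms; subtotal = 2.6000 ms
End-to-end = 1.1000 + 2.6000 = 3.7000 ms -> 3.700 ms (3 dp)

3.700


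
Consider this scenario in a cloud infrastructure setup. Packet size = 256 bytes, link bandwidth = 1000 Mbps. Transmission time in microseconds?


Given: packet = 256 bytes, bandwidth = 1000 Mbps
Packet in bits = 256 * 8 = 2048 bits
Bandwidth = 1000 * 10^6 = 1000000000 bps
Time = 2048 / 1000000000 seconds
Time in us = 2048 * 10^6 / 1000000000 = 2.048

2.048


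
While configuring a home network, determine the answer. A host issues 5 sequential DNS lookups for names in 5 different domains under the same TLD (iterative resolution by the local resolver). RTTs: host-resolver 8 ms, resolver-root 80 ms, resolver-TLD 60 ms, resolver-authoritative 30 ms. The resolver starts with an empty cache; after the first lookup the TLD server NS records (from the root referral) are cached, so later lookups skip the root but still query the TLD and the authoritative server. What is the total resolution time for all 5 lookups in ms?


Lookup 1 (cold cache): local + root + TLD + auth = 8 + 80 + 60 + 30 = 178 ms
Lookups 2..5 (TLD NS cached -> skip root; new domain -> still ask TLD and auth): local + TLD + auth = 8 + 60 + 30 = 98 ms each
Remaining 4 lookups: 4 * 98 = 392 ms
Total = 178 + 392 = 570 ms

570


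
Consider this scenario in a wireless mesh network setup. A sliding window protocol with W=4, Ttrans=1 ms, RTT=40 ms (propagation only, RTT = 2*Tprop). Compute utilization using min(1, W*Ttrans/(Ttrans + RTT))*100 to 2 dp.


Given: W = 4, Ttrans = 1 ms, RTT = 40 ms (= 2 * Tprop, Tprop = 20 ms)
Cycle time = Ttrans + RTT = 1 + 40 = 41 ms (first packet sent until its ACK returns)
W * Ttrans = 4 * 1 = 4 ms of sending per cycle
W * Ttrans / (Ttrans + RTT) = 4 / 41 = 0.097561
U = min(1, 0.097561) = 0.097561
U% = 9.76%

9.76


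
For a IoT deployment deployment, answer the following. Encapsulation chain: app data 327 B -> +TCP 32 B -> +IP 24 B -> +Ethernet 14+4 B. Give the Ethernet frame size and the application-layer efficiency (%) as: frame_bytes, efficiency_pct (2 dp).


TCP segment = 327 + 32 = 359 B
IP packet = 359 + 24 = 383 B
Ethernet frame = 383 + 14 + 4 = 401 B
Efficiency = app / frame = 327 / 401 = 0.815461 = 81.5461% -> 81.55% (2 dp)

401, 81.55


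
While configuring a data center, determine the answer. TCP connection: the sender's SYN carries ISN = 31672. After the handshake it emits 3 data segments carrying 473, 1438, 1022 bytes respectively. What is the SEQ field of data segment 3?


The SYN occupies sequence number ISN = 31672, so the first data byte is ISN + 1 = 31673.
SEQ of data segment i = (ISN + 1) + sum of payload sizes of segments 1..i-1.
Segment 1: SEQ = 31673, payload = 473 bytes
Segment 2: SEQ = 32146, payload = 1438 bytes
Segment 3: SEQ = 33584, payload = 1022 bytes
SEQ of segment 3 = 31673 + 473 + 1438 = 33584

33584


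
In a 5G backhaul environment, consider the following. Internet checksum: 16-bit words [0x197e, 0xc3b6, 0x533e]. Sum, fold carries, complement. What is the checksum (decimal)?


Given words: [0x197e, 0xc3b6, 0x533e]
Step 1: Sum all words
Raw sum = 6526 + 50102 + 21310 = 77938
Step 2: Fold carry: (12402 + 1) = 12403
One's complement = ~12403 & 0xFFFF = 53132

53132


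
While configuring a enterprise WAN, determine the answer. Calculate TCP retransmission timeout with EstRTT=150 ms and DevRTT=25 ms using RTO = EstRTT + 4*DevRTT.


Given: EstRTT = 150 ms, DevRTT = 25 ms
Timeout = EstRTT + 4 * DevRTT
4 * DevRTT = 4 * 25 = 100
Timeout = 150 + 100 = 250 ms

250


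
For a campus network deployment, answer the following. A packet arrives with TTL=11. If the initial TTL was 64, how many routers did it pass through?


Given: initial TTL = 64, received TTL = 11
Hops = initial TTL - received TTL
Hops = 64 - 11 = 53

53


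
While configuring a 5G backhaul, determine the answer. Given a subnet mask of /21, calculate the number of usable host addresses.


Given: subnet mask /21
Host bits = 32 - 21 = 11
Total addresses = 2^11 = 2048
Usable hosts = 2048 - 2 (network + broadcast) = 2046

2046


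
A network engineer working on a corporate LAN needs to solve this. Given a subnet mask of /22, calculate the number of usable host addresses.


Given: subnet mask /22
Host bits = 32 - 22 = 10
Total addresses = 2^10 = 1024
Usable hosts = 1024 - 2 (network + broadcast) = 1022

1022


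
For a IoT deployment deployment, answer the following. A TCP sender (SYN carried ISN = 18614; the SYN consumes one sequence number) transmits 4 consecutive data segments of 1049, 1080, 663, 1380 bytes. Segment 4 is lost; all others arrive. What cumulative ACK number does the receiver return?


SYN uses sequence number 18614; first data byte = ISN + 1 = 18615.
Segment 1: SEQ = 18615, len = 1049 B, covers [18615, 19663]
Segment 2: SEQ = 19664, len = 1080 B, covers [19664, 20743]
Segment 3: SEQ = 20744, len = 663 B, covers [20744, 21406]
Segment 4: SEQ = 21407, len = 1380 B, covers [21407, 22786] [LOST]
In-order data received: bytes [18615, 21406] (segments 1..3).
Segment 4 missing -> gap begins at byte 21407.
Cumulative ACK = next expected in-order byte = 18615 + 1049 + 1080 + 663 = 21407

21407


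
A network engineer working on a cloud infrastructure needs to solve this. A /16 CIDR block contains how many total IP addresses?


Given: CIDR prefix /16
Host bits = 32 - 16 = 16
Total addresses = 2^16 = 65536

65536


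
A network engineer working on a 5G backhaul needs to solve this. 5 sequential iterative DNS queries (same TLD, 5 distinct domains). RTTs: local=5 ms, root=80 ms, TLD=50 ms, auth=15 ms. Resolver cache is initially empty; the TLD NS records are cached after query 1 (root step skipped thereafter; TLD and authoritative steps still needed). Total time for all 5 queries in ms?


Lookup 1 (cold cache): local + root + TLD + auth = 5 + 80 + 50 + 15 = 150 ms
Lookups 2..5 (TLD NS cached -> skip root; new domain -> still ask TLD and auth): local + TLD + auth = 5 + 50 + 15 = 70 ms each
Remaining 4 lookups: 4 * 70 = 280 ms
Total = 150 + 280 = 430 ms

430


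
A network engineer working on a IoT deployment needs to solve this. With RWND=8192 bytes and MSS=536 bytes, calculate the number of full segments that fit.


Given: RWND = 8192 bytes, MSS = 536 bytes
Full segments = floor(RWND / MSS)
Full segments = floor(8192 / 536)
Full segments = floor(15.2836) = 15

15


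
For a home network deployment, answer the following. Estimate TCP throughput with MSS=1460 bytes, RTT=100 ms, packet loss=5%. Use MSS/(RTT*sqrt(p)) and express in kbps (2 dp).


Given: MSS = 1460 bytes, RTT = 100 ms, loss = 5%
RTT in seconds = 100 / 1000 = 0.1
Loss rate = 5% = 0.05
sqrt(loss) = sqrt(0.05) = 0.223606797750
Throughput (bytes/s) = 1460 / (0.1 * 0.223606797750) = 65293.1849
Throughput (kbps) = 65293.1849 * 8 / 1000 = 522.345480 -> 522.35 kbps (2 dp)

522.35


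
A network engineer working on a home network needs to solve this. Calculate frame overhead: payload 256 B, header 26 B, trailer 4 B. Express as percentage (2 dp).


Given: payload = 256 B, header = 26 B, trailer = 4 B
Overhead bytes = header + trailer = 26 + 4 = 30
Total frame = payload + overhead = 256 + 30 = 286
Overhead % = 30 / 286 * 100 = 10.4895% -> 10.49% (2 dp)

10.49


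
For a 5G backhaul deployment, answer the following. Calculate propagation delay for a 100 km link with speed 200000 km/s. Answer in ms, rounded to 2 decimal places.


Given: distance = 100 km, speed = 200000 km/s
Delay = distance / speed = 100 / 200000 seconds
Delay in ms = 100 * 1000 / 200000
Delay = 0.5000 ms
Rounded to 2 dp = 0.50 ms

0.50


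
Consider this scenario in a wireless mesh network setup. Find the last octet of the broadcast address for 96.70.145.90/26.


Given: IP = 96.70.145.90, prefix = /26
Host bits = 32 - 26 = 6
Network last octet = 90 AND mask = 64
Host part size = 2^6 - 1 = 63
Broadcast last octet = 64 OR 63 = 127

127


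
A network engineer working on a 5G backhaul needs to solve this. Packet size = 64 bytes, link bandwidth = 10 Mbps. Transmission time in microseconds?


Given: packet = 64 bytes, bandwidth = 10 Mbps
Packet in bits = 64 * 8 = 512 bits
Bandwidth = 10 * 10^6 = 10000000 bps
Time = 512 / 10000000 seconds
Time in us = 512 * 10^6 / 10000000 = 51.2

51.2


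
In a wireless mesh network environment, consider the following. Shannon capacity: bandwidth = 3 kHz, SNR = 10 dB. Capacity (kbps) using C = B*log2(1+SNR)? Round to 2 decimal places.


Given: B = 3 kHz, SNR = 10 dB
SNR linear = 10^(10/10) = 10
1 + SNR = 11
log2(11) = 3.4594316186
C = 3 * 1000 * 3.4594316186 = 10378.2949 bps
C = 10.378295 kbps -> 10.38 kbps (2 dp)

10.38


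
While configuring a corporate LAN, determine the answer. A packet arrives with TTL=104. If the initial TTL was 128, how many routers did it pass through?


Given: initial TTL = 128, received TTL = 104
Hops = initial TTL - received TTL
Hops = 128 - 104 = 24

24


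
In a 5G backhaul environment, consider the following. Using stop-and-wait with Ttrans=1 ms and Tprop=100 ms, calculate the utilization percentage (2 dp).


Given: Ttrans = 1 ms, Tprop = 100 ms
RTT = 2 * Tprop = 2 * 100 = 200 ms
U = Ttrans / (Ttrans + RTT)
U = 1 / (1 + 200)
U = 1 / 201 = 0.004975
U% = 0.50%

0.50


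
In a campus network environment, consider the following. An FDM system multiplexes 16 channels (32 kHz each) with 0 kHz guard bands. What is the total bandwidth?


Given: 16 channels, 32 kHz each, guard = 0 kHz
Channel bandwidth = 16 * 32 = 512 kHz
Guard bands = 15 gaps * 0 kHz = 0 kHz
Total = 512 + 0 = 512 kHz

512


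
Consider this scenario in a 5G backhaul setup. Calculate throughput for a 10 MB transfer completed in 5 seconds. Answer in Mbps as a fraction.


Given: file = 10 MB, time = 5 s
File in Mb = 10 * 8 = 80 Mb
Throughput = 80 / 5 Mbps
Throughput = 16 Mbps

16


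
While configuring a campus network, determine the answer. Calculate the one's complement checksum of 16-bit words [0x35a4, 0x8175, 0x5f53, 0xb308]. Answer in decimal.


Given words: [0x35a4, 0x8175, 0x5f53, 0xb308]
Step 1: Sum all words
Raw sum = 13732 + 33141 + 24403 + 45832 = 117108
Step 2: Fold carry: (51572 + 1) = 51573
One's complement = ~51573 & 0xFFFF = 13962

13962


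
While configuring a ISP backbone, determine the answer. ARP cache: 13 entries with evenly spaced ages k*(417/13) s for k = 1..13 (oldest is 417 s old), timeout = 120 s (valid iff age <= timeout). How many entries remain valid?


Ages are k * 417/13 s for k = 1..13 (spacing = 32.0769 s).
Entry k is valid iff k * 417/13 <= 120 iff k <= 13 * 120 / 417 = 3.7410
n_valid = floor(3.7410) = 3
(n_stale = 13 - 3 = 10)

3


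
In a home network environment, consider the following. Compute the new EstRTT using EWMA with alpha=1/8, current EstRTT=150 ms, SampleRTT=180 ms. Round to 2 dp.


Given: EstRTT = 150 ms, SampleRTT = 180 ms, alpha = 1/8
New EstRTT = (1 - alpha) * EstRTT + alpha * SampleRTT
(7/8) * 150 = 131.25
(1/8) * 180 = 22.5
New EstRTT = 131.25 + 22.5 = 153.75 ms -> 153.75 ms (2 dp)

153.75


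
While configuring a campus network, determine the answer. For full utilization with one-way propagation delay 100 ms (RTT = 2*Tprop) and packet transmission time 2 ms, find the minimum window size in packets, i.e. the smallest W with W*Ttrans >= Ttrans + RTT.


Given: Ttrans = 2 ms, RTT = 200 ms (= 2 * Tprop, Tprop = 100 ms)
Time until first ACK returns = Ttrans + RTT = 2 + 200 = 202 ms
Need W * Ttrans >= Ttrans + RTT  ->  W >= (Ttrans + RTT) / Ttrans
(Ttrans + RTT) / Ttrans = 202 / 2 = 101
W_min = ceil(101) = 101

101


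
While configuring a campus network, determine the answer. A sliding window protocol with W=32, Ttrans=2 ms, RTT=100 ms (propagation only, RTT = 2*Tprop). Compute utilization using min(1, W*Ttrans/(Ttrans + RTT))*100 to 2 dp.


Given: W = 32, Ttrans = 2 ms, RTT = 100 ms (= 2 * Tprop, Tprop = 50 ms)
Cycle time = Ttrans + RTT = 2 + 100 = 102 ms (first packet sent until its ACK returns)
W * Ttrans = 32 * 2 = 64 ms of sending per cycle
W * Ttrans / (Ttrans + RTT) = 64 / 102 = 0.627451
U = min(1, 0.627451) = 0.627451
U% = 62.75%

62.75


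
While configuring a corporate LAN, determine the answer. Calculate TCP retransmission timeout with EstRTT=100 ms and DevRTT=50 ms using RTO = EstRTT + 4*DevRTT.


Given: EstRTT = 100 ms, DevRTT = 50 ms
Timeout = EstRTT + 4 * DevRTT
4 * DevRTT = 4 * 50 = 200
Timeout = 100 + 200 = 300 ms

300


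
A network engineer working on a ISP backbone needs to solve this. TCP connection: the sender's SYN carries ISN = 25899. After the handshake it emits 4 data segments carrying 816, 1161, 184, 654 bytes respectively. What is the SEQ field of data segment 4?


The SYN occupies sequence number ISN = 25899, so the first data byte is ISN + 1 = 25900.
SEQ of data segment i = (ISN + 1) + sum of payload sizes of segments 1..i-1.
Segment 1: SEQ = 25900, payload = 816 bytes
Segment 2: SEQ = 26716, payload = 1161 bytes
Segment 3: SEQ = 27877, payload = 184 bytes
Segment 4: SEQ = 28061, payload = 654 bytes
SEQ of segment 4 = 25900 + 816 + 1161 + 184 = 28061

28061


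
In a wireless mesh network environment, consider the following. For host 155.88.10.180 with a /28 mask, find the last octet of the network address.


Given: IP = 155.88.10.180, prefix = /28
Subnet mask = 255.255.255.240
Last octet of IP: 180
Last octet of mask: 240
Network last octet = 180 AND 240 = 176

176


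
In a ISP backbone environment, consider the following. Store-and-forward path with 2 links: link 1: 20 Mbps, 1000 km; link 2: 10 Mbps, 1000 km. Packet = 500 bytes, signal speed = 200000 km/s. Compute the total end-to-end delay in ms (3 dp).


Packet = 500 bytes = 4000 bits. Store-and-forward: sum (t_trans + t_prop) per link.
Link 1: t_trans = 4000/(20*10^6) s = 0.2000 ms; t_prop = 1000/200000 s = 5.0000 ms; subtotal = 5.2000 ms
Link 2: t_trans = 4000/(10*10^6) s = 0.4000 ms; t_prop = 1000/200000 s = 5.0000 ms; subtotal = 5.4000 ms
End-to-end = 5.2000 + 5.4000 = 10.6000 ms -> 10.600 ms (3 dp)

10.600


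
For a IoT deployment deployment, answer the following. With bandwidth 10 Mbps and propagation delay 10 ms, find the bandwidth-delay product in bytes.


Given: bandwidth = 10 Mbps, delay = 10 ms
BDP in bits = 10 * 10^6 * 10 / 1000
BDP in bits = 100000
BDP in bytes = 100000 / 8 = 12500

12500


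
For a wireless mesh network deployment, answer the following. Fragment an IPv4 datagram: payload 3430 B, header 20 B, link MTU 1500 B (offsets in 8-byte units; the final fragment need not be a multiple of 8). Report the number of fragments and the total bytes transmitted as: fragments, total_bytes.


Max data per non-final fragment = floor((MTU - header)/8)*8 = floor((1500 - 20)/8)*8 = floor(1480/8)*8 = 1480 B
Final fragment needs no 8-byte alignment: it can carry up to MTU - header = 1480 B
Non-final fragments needed = ceil((payload - 1480) / 1480) = ceil(1950/1480) = ceil(1.3176) = 2
Number of fragments = 2 + 1 = 3
Fragment sizes (data): 2 * 1480 B + 470 B (last, 470 <= 1480 OK)
Total bytes sent = payload + n_frags * header = 3430 + 3*20 = 3430 + 60 = 3490 B

3, 3490


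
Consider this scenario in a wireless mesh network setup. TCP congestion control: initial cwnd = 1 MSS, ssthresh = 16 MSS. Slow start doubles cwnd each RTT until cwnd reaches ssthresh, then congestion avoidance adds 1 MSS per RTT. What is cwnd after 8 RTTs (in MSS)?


RTT 0: cwnd = 1 MSS (initial)
RTT 1: cwnd = 2 MSS (slow start, doubled)
RTT 2: cwnd = 4 MSS (slow start, doubled)
RTT 3: cwnd = 8 MSS (slow start, doubled)
RTT 4: cwnd = 16 MSS (slow start, doubled)
RTT 5: cwnd = 17 MSS (congestion avoidance, +1)
RTT 6: cwnd = 18 MSS (congestion avoidance, +1)
RTT 7: cwnd = 19 MSS (congestion avoidance, +1)
RTT 8: cwnd = 20 MSS (congestion avoidance, +1)

20


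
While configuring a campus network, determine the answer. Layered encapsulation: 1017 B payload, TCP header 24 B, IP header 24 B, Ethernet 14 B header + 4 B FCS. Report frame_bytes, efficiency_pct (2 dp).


TCP segment = 1017 + 24 = 1041 B
IP packet = 1041 + 24 = 1065 B
Ethernet frame = 1065 + 14 + 4 = 1083 B
Efficiency = app / frame = 1017 / 1083 = 0.939058 = 93.9058% -> 93.91% (2 dp)

1083, 93.91


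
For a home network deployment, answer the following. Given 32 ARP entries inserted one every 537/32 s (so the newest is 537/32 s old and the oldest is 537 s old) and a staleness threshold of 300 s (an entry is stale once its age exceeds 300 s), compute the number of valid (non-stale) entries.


Ages are k * 537/32 s for k = 1..32 (spacing = 16.7812 s).
Entry k is valid iff k * 537/32 <= 300 iff k <= 32 * 300 / 537 = 17.8771
n_valid = floor(17.8771) = 17
(n_stale = 32 - 17 = 15)

17


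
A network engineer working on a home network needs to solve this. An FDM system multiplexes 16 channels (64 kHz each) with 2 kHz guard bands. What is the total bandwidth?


Given: 16 channels, 64 kHz each, guard = 2 kHz
Channel bandwidth = 16 * 64 = 1024 kHz
Guard bands = 15 gaps * 2 kHz = 30 kHz
Total = 1024 + 30 = 1054 kHz

1054


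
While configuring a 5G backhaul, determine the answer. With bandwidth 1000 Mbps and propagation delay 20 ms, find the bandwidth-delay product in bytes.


Given: bandwidth = 1000 Mbps, delay = 20 ms
BDP in bits = 1000 * 10^6 * 20 / 1000
BDP in bits = 20000000
BDP in bytes = 20000000 / 8 = 2500000

2500000


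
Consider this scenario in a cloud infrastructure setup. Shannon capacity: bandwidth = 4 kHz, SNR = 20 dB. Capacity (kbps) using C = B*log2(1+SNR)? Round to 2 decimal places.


Given: B = 4 kHz, SNR = 20 dB
SNR linear = 10^(20/10) = 100
1 + SNR = 101
log2(101) = 6.6582114828
C = 4 * 1000 * 6.6582114828 = 26632.8459 bps
C = 26.632846 kbps -> 26.63 kbps (2 dp)

26.63


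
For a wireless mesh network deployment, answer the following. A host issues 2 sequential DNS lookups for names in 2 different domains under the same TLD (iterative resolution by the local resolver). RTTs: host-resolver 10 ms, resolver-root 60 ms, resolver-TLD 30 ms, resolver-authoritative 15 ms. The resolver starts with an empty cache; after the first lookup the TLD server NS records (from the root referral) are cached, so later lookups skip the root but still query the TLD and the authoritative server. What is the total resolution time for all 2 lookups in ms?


Lookup 1 (cold cache): local + root + TLD + auth = 10 + 60 + 30 + 15 = 115 ms
Lookups 2..2 (TLD NS cached -> skip root; new domain -> still ask TLD and auth): local + TLD + auth = 10 + 30 + 15 = 55 ms each
Remaining 1 lookups: 1 * 55 = 55 ms
Total = 115 + 55 = 170 ms

170


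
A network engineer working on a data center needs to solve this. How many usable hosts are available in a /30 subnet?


Given: subnet mask /30
Host bits = 32 - 30 = 2
Total addresses = 2^2 = 4
Usable hosts = 4 - 2 (network + broadcast) = 2

2


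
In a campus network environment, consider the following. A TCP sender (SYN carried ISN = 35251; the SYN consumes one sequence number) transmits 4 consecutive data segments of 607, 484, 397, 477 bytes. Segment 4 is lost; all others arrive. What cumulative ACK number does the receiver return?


SYN uses sequence number 35251; first data byte = ISN + 1 = 35252.
Segment 1: SEQ = 35252, len = 607 B, covers [35252, 35858]
Segment 2: SEQ = 35859, len = 484 B, covers [35859, 36342]
Segment 3: SEQ = 36343, len = 397 B, covers [36343, 36739]
Segment 4: SEQ = 36740, len = 477 B, covers [36740, 37216] [LOST]
In-order data received: bytes [35252, 36739] (segments 1..3).
Segment 4 missing -> gap begins at byte 36740.
Cumulative ACK = next expected in-order byte = 35252 + 607 + 484 + 397 = 36740

36740


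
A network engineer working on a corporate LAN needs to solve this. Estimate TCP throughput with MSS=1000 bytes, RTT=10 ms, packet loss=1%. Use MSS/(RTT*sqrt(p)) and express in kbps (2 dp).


Given: MSS = 1000 bytes, RTT = 10 ms, loss = 1%
RTT in seconds = 10 / 1000 = 0.01
Loss rate = 1% = 0.01
sqrt(loss) = sqrt(0.01) = 0.1
Throughput (bytes/s) = 1000 / (0.01 * 0.1) = 1000000.0000
Throughput (kbps) = 1000000.0000 * 8 / 1000 = 8000.000000 -> 8000.00 kbps (2 dp)

8000.00


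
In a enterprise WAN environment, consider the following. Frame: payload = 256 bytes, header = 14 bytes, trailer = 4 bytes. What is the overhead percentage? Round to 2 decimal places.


Given: payload = 256 B, header = 14 B, trailer = 4 B
Overhead bytes = header + trailer = 14 + 4 = 18
Total frame = payload + overhead = 256 + 18 = 274
Overhead % = 18 / 274 * 100 = 6.5693% -> 6.57% (2 dp)

6.57


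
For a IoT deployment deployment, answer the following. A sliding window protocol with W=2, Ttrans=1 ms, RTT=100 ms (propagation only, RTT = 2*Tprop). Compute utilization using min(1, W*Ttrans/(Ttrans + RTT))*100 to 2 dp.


Given: W = 2, Ttrans = 1 ms, RTT = 100 ms (= 2 * Tprop, Tprop = 50 ms)
Cycle time = Ttrans + RTT = 1 + 100 = 101 ms (first packet sent until its ACK returns)
W * Ttrans = 2 * 1 = 2 ms of sending per cycle
W * Ttrans / (Ttrans + RTT) = 2 / 101 = 0.019802
U = min(1, 0.019802) = 0.019802
U% = 1.98%

1.98


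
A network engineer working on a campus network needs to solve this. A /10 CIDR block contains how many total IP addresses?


Given: CIDR prefix /10
Host bits = 32 - 10 = 22
Total addresses = 2^22 = 4194304

4194304
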